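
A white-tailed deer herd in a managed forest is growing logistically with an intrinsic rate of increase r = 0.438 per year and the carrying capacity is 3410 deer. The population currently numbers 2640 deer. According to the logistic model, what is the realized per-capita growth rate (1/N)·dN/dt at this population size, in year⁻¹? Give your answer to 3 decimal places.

0.099 per year

(1/N)·dN/dt = r(1 − N/K) = 0.438 × (1 − 2640/3410).
= 0.438 × 0.22581 = 0.098903.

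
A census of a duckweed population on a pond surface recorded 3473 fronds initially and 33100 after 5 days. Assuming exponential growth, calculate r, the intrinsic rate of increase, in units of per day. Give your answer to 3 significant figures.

From N(t) = N₀·e^(rt): e^(r·5) = 33100/3473 = 9.5307.
r·5 = ln(9.5307) = 2.2545, so r = 2.2545/5 = 0.4509.

0.451 per day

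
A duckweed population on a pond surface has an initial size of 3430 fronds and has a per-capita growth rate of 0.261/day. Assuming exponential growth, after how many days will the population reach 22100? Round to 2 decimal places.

Set N₀·e^(rt) = 22100: e^(0.261·t) = 22100/3430 = 6.4431.
0.261·t = ln(6.4431) = 1.863, so t = 1.863/0.261 = 7.138.

7.14 days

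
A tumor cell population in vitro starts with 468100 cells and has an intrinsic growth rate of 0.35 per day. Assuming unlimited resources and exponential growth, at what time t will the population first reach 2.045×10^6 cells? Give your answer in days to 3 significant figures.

Set N₀·e^(rt) = 2.045×10^6: e^(0.35·t) = 2.045×10^6/468100 = 4.3687.
0.35·t = ln(4.3687) = 1.4745, so t = 1.4745/0.35 = 4.2128.

4.21 days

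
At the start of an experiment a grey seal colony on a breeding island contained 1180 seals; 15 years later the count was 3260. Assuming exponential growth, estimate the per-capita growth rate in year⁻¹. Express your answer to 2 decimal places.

0.07 per year

From N(t) = N₀·e^(rt): e^(r·15) = 3260/1180 = 2.7627.
r·15 = ln(2.7627) = 1.0162, so r = 1.0162/15 = 0.067748.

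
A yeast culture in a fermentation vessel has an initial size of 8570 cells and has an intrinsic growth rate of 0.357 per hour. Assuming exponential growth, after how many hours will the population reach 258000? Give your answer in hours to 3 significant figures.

9.54 hours

Set N₀·e^(rt) = 258000: e^(0.357·t) = 258000/8570 = 30.105.
0.357·t = ln(30.105) = 3.4047, so t = 3.4047/0.357 = 9.537.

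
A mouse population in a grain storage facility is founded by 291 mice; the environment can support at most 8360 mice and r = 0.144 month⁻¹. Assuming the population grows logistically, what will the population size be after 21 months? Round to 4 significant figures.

3561 mice

A = (K − N₀)/N₀ = (8360 − 291)/291 = 27.729.
N(t) = K/(1 + A·e^(−rt)) = 8360/(1 + 27.729×e^(−0.144×21)).
e^(−3.024) = 0.048606; denominator = 1 + 27.729×0.048606 = 2.3478.
N = 8360/2.3478 = 3560.8.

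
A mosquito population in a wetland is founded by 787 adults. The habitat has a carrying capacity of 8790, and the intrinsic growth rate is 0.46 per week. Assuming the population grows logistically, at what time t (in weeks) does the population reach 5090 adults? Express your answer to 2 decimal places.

5.74 weeks

A = (K − N₀)/N₀ = (8790 − 787)/787 = 10.169.
Solve 8790/(1 + 10.169·e^(−0.46t)) = 5090: 1 + 10.169·e^(−0.46t) = 1.7269, so e^(−0.46t) = 0.0714835.
−0.46·t = ln(0.0714835) = -2.6383, so t = 2.6383/0.46 = 5.7354.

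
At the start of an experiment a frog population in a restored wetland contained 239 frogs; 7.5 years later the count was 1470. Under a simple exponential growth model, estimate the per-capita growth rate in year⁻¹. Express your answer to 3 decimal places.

0.242 per year

From N(t) = N₀·e^(rt): e^(r·7.5) = 1470/239 = 6.1506.
r·7.5 = ln(6.1506) = 1.8166, so r = 1.8166/7.5 = 0.24221.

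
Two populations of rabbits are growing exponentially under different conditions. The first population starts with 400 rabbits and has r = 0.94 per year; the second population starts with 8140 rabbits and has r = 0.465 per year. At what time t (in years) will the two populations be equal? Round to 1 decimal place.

Set 400·e^(0.94t) = 8140·e^(0.465t).
e^((0.94 − 0.465)t) = 8140/400 → e^(0.475·t) = 20.35.
0.475·t = ln(20.35) = 3.0131, so t = 3.0131/0.475 = 6.3433.

6.3 years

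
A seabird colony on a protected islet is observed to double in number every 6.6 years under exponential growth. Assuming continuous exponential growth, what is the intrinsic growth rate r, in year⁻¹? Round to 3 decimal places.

0.105 per year

r = ln(2)/t_d = 0.6931/6.6 = 0.10502.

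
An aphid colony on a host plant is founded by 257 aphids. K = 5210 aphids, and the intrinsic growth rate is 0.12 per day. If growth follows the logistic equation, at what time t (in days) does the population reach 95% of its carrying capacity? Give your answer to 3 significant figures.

A = (K − N₀)/N₀ = (5210 − 257)/257 = 19.272.
Solve 5210/(1 + 19.272·e^(−0.12t)) = 4949.5: 1 + 19.272·e^(−0.12t) = 1.0526, so e^(−0.12t) = 0.00273093.
−0.12·t = ln(0.00273093) = -5.9031, so t = 5.9031/0.12 = 49.193.

49.2 days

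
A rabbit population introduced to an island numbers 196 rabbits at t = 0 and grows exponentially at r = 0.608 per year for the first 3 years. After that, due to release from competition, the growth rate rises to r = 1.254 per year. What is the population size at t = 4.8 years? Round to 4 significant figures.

11610 rabbits

Phase 1: N(3) = 196·e^(0.608×3) = 196·e^1.824 = 1214.53.
Phase 2 runs for 4.8 − 3 = 1.8 years at r = 1.254.
N(4.8) = 1214.53·e^(1.254×1.8) = 1214.53·e^2.257 = 11606.4.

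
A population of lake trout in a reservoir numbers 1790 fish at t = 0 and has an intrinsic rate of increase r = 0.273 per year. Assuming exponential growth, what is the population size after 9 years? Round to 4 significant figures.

N(t) = N₀·e^(rt) = 1790 × e^(0.273×9) = 1790 × e^2.457.
e^2.457 ≈ 11.67, so N ≈ 1790 × 11.67 = 20888.9.

20890 fish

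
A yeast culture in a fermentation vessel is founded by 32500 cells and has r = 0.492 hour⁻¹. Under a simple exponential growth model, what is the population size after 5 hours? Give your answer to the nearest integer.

380406 cells

N(t) = N₀·e^(rt) = 32500 × e^(0.492×5) = 32500 × e^2.46.
e^2.46 ≈ 11.705, so N ≈ 32500 × 11.705 = 380406.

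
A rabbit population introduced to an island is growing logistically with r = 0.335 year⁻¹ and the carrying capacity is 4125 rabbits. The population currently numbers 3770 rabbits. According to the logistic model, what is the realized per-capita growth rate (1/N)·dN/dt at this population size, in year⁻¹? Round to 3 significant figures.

0.0288 per year

(1/N)·dN/dt = r(1 − N/K) = 0.335 × (1 − 3770/4125).
= 0.335 × 0.086061 = 0.02883.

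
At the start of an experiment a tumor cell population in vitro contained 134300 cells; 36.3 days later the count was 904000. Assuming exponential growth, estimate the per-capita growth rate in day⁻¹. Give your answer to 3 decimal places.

0.053 per day

From N(t) = N₀·e^(rt): e^(r·36.3) = 904000/134300 = 6.7312.
r·36.3 = ln(6.7312) = 1.9068, so r = 1.9068/36.3 = 0.052528.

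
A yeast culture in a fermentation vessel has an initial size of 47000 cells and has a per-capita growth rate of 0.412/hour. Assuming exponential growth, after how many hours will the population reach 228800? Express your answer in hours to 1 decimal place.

3.8 hours

Set N₀·e^(rt) = 228800: e^(0.412·t) = 228800/47000 = 4.8681.
0.412·t = ln(4.8681) = 1.5827, so t = 1.5827/0.412 = 3.8415.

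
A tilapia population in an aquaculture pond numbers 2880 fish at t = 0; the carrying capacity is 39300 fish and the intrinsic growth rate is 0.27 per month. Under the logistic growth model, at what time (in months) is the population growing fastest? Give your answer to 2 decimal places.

Logistic growth is fastest at N = K/2 = 19650.
A = (K − N₀)/N₀ = 12.646. Set K/(1 + A·e^(−rt)) = K/2 → A·e^(−rt) = 1.
e^(−0.27t) = 1/12.646 = 0.0790774, so t = ln(12.646)/0.27 = 2.5373/0.27 = 9.3975.

9.40 months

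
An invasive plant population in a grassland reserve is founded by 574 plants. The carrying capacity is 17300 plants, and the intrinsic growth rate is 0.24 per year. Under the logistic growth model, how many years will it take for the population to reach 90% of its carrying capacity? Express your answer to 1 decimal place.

23.2 years

A = (K − N₀)/N₀ = (17300 − 574)/574 = 29.139.
Solve 17300/(1 + 29.139·e^(−0.24t)) = 15570: 1 + 29.139·e^(−0.24t) = 1.1111, so e^(−0.24t) = 0.00381309.
−0.24·t = ln(0.00381309) = -5.5693, so t = 5.5693/0.24 = 23.205.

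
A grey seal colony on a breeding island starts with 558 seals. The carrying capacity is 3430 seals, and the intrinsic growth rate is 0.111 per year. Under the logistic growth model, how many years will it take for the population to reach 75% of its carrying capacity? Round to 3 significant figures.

A = (K − N₀)/N₀ = (3430 − 558)/558 = 5.147.
Solve 3430/(1 + 5.147·e^(−0.111t)) = 2572.5: 1 + 5.147·e^(−0.111t) = 1.3333, so e^(−0.111t) = 0.0647632.
−0.111·t = ln(0.0647632) = -2.737, so t = 2.737/0.111 = 24.658.

24.7 years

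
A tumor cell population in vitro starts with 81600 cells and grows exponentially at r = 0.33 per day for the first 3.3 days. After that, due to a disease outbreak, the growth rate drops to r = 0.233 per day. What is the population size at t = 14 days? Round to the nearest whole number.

2933435 cells

Phase 1: N(3.3) = 81600·e^(0.33×3.3) = 81600·e^1.089 = 242458.
Phase 2 runs for 14 − 3.3 = 10.7 days at r = 0.233.
N(14) = 242458·e^(0.233×10.7) = 242458·e^2.493 = 2.933435×10^6.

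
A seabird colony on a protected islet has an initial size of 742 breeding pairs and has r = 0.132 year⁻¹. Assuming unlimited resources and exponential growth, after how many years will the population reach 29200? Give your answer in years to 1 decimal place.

Set N₀·e^(rt) = 29200: e^(0.132·t) = 29200/742 = 39.353.
0.132·t = ln(39.353) = 3.6726, so t = 3.6726/0.132 = 27.823.

27.8 years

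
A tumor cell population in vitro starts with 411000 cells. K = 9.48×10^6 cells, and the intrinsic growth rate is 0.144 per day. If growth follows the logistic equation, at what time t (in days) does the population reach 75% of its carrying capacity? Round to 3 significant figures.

A = (K − N₀)/N₀ = (9.48×10^6 − 411000)/411000 = 22.066.
Solve 9.48×10^6/(1 + 22.066·e^(−0.144t)) = 7.11×10^6: 1 + 22.066·e^(−0.144t) = 1.3333, so e^(−0.144t) = 0.0151064.
−0.144·t = ln(0.0151064) = -4.1926, so t = 4.1926/0.144 = 29.116.

29.1 days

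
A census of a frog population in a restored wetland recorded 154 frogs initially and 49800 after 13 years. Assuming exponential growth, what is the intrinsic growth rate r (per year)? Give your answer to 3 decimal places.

From N(t) = N₀·e^(rt): e^(r·13) = 49800/154 = 323.38.
r·13 = ln(323.38) = 5.7788, so r = 5.7788/13 = 0.44452.

0.445 per year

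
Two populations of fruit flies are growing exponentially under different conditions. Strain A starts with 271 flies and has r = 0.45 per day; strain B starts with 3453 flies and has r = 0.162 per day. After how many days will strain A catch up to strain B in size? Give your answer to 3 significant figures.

8.84 days

Set 271·e^(0.45t) = 3453·e^(0.162t).
e^((0.45 − 0.162)t) = 3453/271 → e^(0.288·t) = 12.742.
0.288·t = ln(12.742) = 2.5449, so t = 2.5449/0.288 = 8.8364.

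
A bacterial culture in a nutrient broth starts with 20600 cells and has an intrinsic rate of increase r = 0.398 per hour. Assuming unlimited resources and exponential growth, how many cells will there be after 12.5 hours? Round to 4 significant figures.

N(t) = N₀·e^(rt) = 20600 × e^(0.398×12.5) = 20600 × e^4.975.
e^4.975 ≈ 144.75, so N ≈ 20600 × 144.75 = 2.981826×10^6.

2982000 cells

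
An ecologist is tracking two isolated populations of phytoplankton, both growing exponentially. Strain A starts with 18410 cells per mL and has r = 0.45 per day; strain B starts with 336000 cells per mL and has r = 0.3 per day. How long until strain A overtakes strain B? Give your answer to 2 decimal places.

19.36 days

Set 18410·e^(0.45t) = 336000·e^(0.3t).
e^((0.45 − 0.3)t) = 336000/18410 → e^(0.15·t) = 18.251.
0.15·t = ln(18.251) = 2.9042, so t = 2.9042/0.15 = 19.361.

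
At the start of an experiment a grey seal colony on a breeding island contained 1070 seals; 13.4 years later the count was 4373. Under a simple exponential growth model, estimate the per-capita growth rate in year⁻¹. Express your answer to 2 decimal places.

From N(t) = N₀·e^(rt): e^(r·13.4) = 4373/1070 = 4.0869.
r·13.4 = ln(4.0869) = 1.4078, so r = 1.4078/13.4 = 0.10506.

0.11 per year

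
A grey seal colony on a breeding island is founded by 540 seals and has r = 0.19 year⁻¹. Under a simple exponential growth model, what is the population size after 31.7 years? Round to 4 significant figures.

N(t) = N₀·e^(rt) = 540 × e^(0.19×31.7) = 540 × e^6.023.
e^6.023 ≈ 412.82, so N ≈ 540 × 412.82 = 222920.

222900 seals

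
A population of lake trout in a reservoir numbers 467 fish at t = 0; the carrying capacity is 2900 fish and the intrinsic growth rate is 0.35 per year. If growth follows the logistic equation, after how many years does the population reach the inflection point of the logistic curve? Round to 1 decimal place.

4.7 years

Logistic growth is fastest at N = K/2 = 1450.
A = (K − N₀)/N₀ = 5.2099. Set K/(1 + A·e^(−rt)) = K/2 → A·e^(−rt) = 1.
e^(−0.35t) = 1/5.2099 = 0.191944, so t = ln(5.2099)/0.35 = 1.6506/0.35 = 4.7159.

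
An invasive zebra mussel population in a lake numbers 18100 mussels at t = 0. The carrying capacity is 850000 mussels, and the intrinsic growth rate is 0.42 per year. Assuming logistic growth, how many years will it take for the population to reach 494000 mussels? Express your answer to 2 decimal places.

9.89 years

A = (K − N₀)/N₀ = (850000 − 18100)/18100 = 45.961.
Solve 850000/(1 + 45.961·e^(−0.42t)) = 494000: 1 + 45.961·e^(−0.42t) = 1.7206, so e^(−0.42t) = 0.0156794.
−0.42·t = ln(0.0156794) = -4.1554, so t = 4.1554/0.42 = 9.8938.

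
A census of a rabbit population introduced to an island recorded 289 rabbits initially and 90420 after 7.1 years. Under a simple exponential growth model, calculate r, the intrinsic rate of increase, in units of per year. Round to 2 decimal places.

0.81 per year

From N(t) = N₀·e^(rt): e^(r·7.1) = 90420/289 = 312.87.
r·7.1 = ln(312.87) = 5.7458, so r = 5.7458/7.1 = 0.80927.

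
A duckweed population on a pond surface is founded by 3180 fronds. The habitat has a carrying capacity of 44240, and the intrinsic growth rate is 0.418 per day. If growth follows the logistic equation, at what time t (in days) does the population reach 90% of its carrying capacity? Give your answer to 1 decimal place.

11.4 days

A = (K − N₀)/N₀ = (44240 − 3180)/3180 = 12.912.
Solve 44240/(1 + 12.912·e^(−0.418t)) = 39816: 1 + 12.912·e^(−0.418t) = 1.1111, so e^(−0.418t) = 0.00860529.
−0.418·t = ln(0.00860529) = -4.7554, so t = 4.7554/0.418 = 11.377.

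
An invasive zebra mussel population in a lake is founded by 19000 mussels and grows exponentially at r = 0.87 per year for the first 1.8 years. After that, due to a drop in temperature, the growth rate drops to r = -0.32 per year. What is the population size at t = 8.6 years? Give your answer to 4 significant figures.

10320 mussels

Phase 1: N(1.8) = 19000·e^(0.87×1.8) = 19000·e^1.566 = 90961.7.
Phase 2 runs for 8.6 − 1.8 = 6.8 years at r = -0.32.
N(8.6) = 90961.7·e^(-0.32×6.8) = 90961.7·e^-2.176 = 10323.7.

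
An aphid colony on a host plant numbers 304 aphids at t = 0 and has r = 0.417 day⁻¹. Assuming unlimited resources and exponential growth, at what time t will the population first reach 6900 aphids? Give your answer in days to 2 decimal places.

7.49 days

Set N₀·e^(rt) = 6900: e^(0.417·t) = 6900/304 = 22.697.
0.417·t = ln(22.697) = 3.1222, so t = 3.1222/0.417 = 7.4874.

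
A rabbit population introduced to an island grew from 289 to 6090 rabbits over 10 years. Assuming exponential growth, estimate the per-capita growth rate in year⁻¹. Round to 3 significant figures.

0.305 per year

From N(t) = N₀·e^(rt): e^(r·10) = 6090/289 = 21.073.
r·10 = ln(21.073) = 3.048, so r = 3.048/10 = 0.3048.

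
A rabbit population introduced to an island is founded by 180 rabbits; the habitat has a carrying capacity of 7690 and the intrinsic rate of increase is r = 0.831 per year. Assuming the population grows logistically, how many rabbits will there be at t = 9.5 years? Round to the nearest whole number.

7572 rabbits

A = (K − N₀)/N₀ = (7690 − 180)/180 = 41.722.
N(t) = K/(1 + A·e^(−rt)) = 7690/(1 + 41.722×e^(−0.831×9.5)).
e^(−7.894) = 0.00037279; denominator = 1 + 41.722×0.00037279 = 1.0156.
N = 7690/1.0156 = 7572.22.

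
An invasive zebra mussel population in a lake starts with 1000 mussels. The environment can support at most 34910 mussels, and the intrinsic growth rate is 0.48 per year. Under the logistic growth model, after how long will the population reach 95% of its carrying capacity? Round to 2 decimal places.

A = (K − N₀)/N₀ = (34910 − 1000)/1000 = 33.91.
Solve 34910/(1 + 33.91·e^(−0.48t)) = 33164.5: 1 + 33.91·e^(−0.48t) = 1.0526, so e^(−0.48t) = 0.0015521.
−0.48·t = ln(0.0015521) = -6.4681, so t = 6.4681/0.48 = 13.475.

13.48 years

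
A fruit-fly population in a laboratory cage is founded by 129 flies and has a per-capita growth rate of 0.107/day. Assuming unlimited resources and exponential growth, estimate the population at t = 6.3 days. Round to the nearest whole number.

N(t) = N₀·e^(rt) = 129 × e^(0.107×6.3) = 129 × e^0.6741.
e^0.6741 ≈ 1.9623, so N ≈ 129 × 1.9623 = 253.132.

253 flies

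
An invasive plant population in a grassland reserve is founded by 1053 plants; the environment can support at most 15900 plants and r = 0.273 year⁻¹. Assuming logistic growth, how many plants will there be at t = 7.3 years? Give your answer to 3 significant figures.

5440 plants

A = (K − N₀)/N₀ = (15900 − 1053)/1053 = 14.1.
N(t) = K/(1 + A·e^(−rt)) = 15900/(1 + 14.1×e^(−0.273×7.3)).
e^(−1.993) = 0.1363; denominator = 1 + 14.1×0.1363 = 2.9218.
N = 15900/2.9218 = 5441.88.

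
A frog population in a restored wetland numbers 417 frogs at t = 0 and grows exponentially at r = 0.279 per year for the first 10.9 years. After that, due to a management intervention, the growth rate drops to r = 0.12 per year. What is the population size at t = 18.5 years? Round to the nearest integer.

21724 frogs

Phase 1: N(10.9) = 417·e^(0.279×10.9) = 417·e^3.041 = 8727.08.
Phase 2 runs for 18.5 − 10.9 = 7.6 years at r = 0.12.
N(18.5) = 8727.08·e^(0.12×7.6) = 8727.08·e^0.912 = 21724.3.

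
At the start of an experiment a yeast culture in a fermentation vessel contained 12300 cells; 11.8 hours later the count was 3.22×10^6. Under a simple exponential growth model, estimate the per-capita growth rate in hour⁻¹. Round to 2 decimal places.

From N(t) = N₀·e^(rt): e^(r·11.8) = 3.22×10^6/12300 = 261.79.
r·11.8 = ln(261.79) = 5.5675, so r = 5.5675/11.8 = 0.47183.

0.47 per hour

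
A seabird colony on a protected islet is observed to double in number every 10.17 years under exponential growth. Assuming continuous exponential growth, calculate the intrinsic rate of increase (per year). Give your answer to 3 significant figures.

0.0682 per year

r = ln(2)/t_d = 0.6931/10.17 = 0.068156.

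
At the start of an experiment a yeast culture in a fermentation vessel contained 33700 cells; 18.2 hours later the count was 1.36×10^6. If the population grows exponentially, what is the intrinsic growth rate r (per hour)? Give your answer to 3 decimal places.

From N(t) = N₀·e^(rt): e^(r·18.2) = 1.36×10^6/33700 = 40.356.
r·18.2 = ln(40.356) = 3.6977, so r = 3.6977/18.2 = 0.20317.

0.203 per hour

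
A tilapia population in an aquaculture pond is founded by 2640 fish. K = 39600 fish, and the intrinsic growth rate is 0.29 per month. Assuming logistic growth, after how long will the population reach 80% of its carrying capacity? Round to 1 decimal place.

13.9 months

A = (K − N₀)/N₀ = (39600 − 2640)/2640 = 14.
Solve 39600/(1 + 14·e^(−0.29t)) = 31680: 1 + 14·e^(−0.29t) = 1.25, so e^(−0.29t) = 0.0178571.
−0.29·t = ln(0.0178571) = -4.0254, so t = 4.0254/0.29 = 13.881.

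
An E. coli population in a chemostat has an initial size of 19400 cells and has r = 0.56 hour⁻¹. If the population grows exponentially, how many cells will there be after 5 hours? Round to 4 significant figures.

N(t) = N₀·e^(rt) = 19400 × e^(0.56×5) = 19400 × e^2.8.
e^2.8 ≈ 16.445, so N ≈ 19400 × 16.445 = 319026.

319000 cells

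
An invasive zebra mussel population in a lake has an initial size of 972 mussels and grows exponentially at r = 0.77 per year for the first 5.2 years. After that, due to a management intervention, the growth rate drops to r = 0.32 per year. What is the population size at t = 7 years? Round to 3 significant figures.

94800 mussels

Phase 1: N(5.2) = 972·e^(0.77×5.2) = 972·e^4.004 = 53282.1.
Phase 2 runs for 7 − 5.2 = 1.8 years at r = 0.32.
N(7) = 53282.1·e^(0.32×1.8) = 53282.1·e^0.576 = 94784.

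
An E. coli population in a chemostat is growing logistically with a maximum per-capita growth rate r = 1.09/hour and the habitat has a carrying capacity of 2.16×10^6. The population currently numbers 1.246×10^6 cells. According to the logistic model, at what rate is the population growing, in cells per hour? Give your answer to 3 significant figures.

dN/dt = rN(1 − N/K) = 1.09 × 1.246×10^6 × (1 − 1.246×10^6/2.16×10^6).
1 − 1.246×10^6/2.16×10^6 = 0.42315; dN/dt = 1.09 × 1.246×10^6 × 0.42315 = 5.74694×10^5.

575000 cells per hour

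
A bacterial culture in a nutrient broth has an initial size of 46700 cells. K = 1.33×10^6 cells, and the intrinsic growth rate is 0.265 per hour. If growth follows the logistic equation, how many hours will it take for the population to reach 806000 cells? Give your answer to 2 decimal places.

A = (K − N₀)/N₀ = (1.33×10^6 − 46700)/46700 = 27.48.
Solve 1.33×10^6/(1 + 27.48·e^(−0.265t)) = 806000: 1 + 27.48·e^(−0.265t) = 1.6501, so e^(−0.265t) = 0.0236584.
−0.265·t = ln(0.0236584) = -3.744, so t = 3.744/0.265 = 14.128.

14.13 hours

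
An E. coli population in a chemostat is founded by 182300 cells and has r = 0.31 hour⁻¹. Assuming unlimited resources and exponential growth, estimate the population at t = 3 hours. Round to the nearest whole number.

462041 cells

N(t) = N₀·e^(rt) = 182300 × e^(0.31×3) = 182300 × e^0.93.
e^0.93 ≈ 2.5345, so N ≈ 182300 × 2.5345 = 462041.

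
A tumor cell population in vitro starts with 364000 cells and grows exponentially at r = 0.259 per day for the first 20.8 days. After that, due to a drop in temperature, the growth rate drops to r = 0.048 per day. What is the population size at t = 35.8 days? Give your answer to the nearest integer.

Phase 1: N(20.8) = 364000·e^(0.259×20.8) = 364000·e^5.387 = 7.956693×10^7.
Phase 2 runs for 35.8 − 20.8 = 15 days at r = 0.048.
N(35.8) = 7.956693×10^7·e^(0.048×15) = 7.956693×10^7·e^0.72 = 1.634649×10^8.

163464949 cells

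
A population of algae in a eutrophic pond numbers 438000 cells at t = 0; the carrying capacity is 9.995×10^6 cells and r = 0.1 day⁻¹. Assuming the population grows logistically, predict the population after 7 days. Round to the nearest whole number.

844507 cells

A = (K − N₀)/N₀ = (9.995×10^6 − 438000)/438000 = 21.82.
N(t) = K/(1 + A·e^(−rt)) = 9.995×10^6/(1 + 21.82×e^(−0.1×7)).
e^(−0.7) = 0.49659; denominator = 1 + 21.82×0.49659 = 11.835.
N = 9.995×10^6/11.835 = 844507.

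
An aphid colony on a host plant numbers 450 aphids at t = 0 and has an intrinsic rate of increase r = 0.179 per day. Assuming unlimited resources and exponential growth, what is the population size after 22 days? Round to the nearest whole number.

23092 aphids

N(t) = N₀·e^(rt) = 450 × e^(0.179×22) = 450 × e^3.938.
e^3.938 ≈ 51.316, so N ≈ 450 × 51.316 = 23092.1.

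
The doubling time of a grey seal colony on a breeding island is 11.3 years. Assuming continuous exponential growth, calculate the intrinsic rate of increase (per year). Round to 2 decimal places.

r = ln(2)/t_d = 0.6931/11.3 = 0.06134.

0.06 per year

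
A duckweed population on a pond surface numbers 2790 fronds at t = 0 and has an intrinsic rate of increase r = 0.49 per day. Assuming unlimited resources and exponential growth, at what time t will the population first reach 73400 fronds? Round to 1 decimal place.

6.7 days

Set N₀·e^(rt) = 73400: e^(0.49·t) = 73400/2790 = 26.308.
0.49·t = ln(26.308) = 3.2699, so t = 3.2699/0.49 = 6.6732.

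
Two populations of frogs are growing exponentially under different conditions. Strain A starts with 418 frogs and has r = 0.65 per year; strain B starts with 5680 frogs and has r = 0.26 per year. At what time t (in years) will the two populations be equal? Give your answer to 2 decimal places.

6.69 years

Set 418·e^(0.65t) = 5680·e^(0.26t).
e^((0.65 − 0.26)t) = 5680/418 → e^(0.39·t) = 13.589.
0.39·t = ln(13.589) = 2.6092, so t = 2.6092/0.39 = 6.6903.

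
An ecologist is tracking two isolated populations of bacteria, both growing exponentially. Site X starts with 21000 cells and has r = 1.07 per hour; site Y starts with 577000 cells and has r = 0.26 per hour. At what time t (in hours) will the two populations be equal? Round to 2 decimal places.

Set 21000·e^(1.07t) = 577000·e^(0.26t).
e^((1.07 − 0.26)t) = 577000/21000 → e^(0.81·t) = 27.476.
0.81·t = ln(27.476) = 3.3133, so t = 3.3133/0.81 = 4.0905.

4.09 hours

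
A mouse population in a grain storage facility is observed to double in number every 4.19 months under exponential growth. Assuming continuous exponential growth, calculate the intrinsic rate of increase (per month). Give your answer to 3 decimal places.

r = ln(2)/t_d = 0.6931/4.19 = 0.16543.

0.165 per month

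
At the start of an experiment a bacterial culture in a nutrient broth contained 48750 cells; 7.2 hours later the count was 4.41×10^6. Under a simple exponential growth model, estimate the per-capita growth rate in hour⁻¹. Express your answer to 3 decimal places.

From N(t) = N₀·e^(rt): e^(r·7.2) = 4.41×10^6/48750 = 90.462.
r·7.2 = ln(90.462) = 4.5049, so r = 4.5049/7.2 = 0.62568.

0.626 per hour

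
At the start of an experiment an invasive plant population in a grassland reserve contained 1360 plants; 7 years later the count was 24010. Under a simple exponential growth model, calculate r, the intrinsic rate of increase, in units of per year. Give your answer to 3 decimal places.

From N(t) = N₀·e^(rt): e^(r·7) = 24010/1360 = 17.654.
r·7 = ln(17.654) = 2.871, so r = 2.871/7 = 0.41014.

0.410 per year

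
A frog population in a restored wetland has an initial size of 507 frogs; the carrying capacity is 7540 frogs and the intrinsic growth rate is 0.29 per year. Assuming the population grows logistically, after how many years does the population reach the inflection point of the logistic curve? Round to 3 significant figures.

Logistic growth is fastest at N = K/2 = 3770.
A = (K − N₀)/N₀ = 13.872. Set K/(1 + A·e^(−rt)) = K/2 → A·e^(−rt) = 1.
e^(−0.29t) = 1/13.872 = 0.0720887, so t = ln(13.872)/0.29 = 2.6299/0.29 = 9.0685.

9.07 years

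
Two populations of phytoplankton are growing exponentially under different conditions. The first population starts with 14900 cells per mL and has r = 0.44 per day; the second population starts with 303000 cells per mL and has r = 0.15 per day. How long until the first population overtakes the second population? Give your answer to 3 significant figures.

Set 14900·e^(0.44t) = 303000·e^(0.15t).
e^((0.44 − 0.15)t) = 303000/14900 → e^(0.29·t) = 20.336.
0.29·t = ln(20.336) = 3.0124, so t = 3.0124/0.29 = 10.387.

10.4 days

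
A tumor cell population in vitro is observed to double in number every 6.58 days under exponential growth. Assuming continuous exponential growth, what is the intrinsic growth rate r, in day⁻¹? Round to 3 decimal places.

r = ln(2)/t_d = 0.6931/6.58 = 0.10534.

0.105 per day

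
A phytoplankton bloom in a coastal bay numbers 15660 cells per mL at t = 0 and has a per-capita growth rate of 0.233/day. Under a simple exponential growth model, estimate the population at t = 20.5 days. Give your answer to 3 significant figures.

1860000 cells per mL

N(t) = N₀·e^(rt) = 15660 × e^(0.233×20.5) = 15660 × e^4.777.
e^4.777 ≈ 118.69, so N ≈ 15660 × 118.69 = 1.858657×10^6.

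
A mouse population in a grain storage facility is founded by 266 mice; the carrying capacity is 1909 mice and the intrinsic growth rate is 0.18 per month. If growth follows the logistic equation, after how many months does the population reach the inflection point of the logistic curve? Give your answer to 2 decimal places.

Logistic growth is fastest at N = K/2 = 954.5.
A = (K − N₀)/N₀ = 6.1767. Set K/(1 + A·e^(−rt)) = K/2 → A·e^(−rt) = 1.
e^(−0.18t) = 1/6.1767 = 0.161899, so t = ln(6.1767)/0.18 = 1.8208/0.18 = 10.115.

10.12 months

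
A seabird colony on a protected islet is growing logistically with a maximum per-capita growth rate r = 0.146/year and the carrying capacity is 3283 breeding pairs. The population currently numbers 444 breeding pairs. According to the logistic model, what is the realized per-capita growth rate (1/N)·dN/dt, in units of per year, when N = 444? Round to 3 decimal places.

0.126 per year

(1/N)·dN/dt = r(1 − N/K) = 0.146 × (1 − 444/3283).
= 0.146 × 0.86476 = 0.12625.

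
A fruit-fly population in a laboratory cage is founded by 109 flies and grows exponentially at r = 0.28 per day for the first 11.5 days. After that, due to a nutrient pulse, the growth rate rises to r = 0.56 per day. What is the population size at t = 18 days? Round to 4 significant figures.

103900 flies

Phase 1: N(11.5) = 109·e^(0.28×11.5) = 109·e^3.22 = 2728.07.
Phase 2 runs for 18 − 11.5 = 6.5 days at r = 0.56.
N(18) = 2728.07·e^(0.56×6.5) = 2728.07·e^3.64 = 103917.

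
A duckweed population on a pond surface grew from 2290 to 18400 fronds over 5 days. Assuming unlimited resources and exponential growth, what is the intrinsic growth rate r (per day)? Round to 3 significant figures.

From N(t) = N₀·e^(rt): e^(r·5) = 18400/2290 = 8.0349.
r·5 = ln(8.0349) = 2.0838, so r = 2.0838/5 = 0.41676.

0.417 per day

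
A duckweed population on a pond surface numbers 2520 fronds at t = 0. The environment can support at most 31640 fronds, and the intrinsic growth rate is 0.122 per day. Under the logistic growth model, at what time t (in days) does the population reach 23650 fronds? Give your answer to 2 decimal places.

28.95 days

A = (K − N₀)/N₀ = (31640 − 2520)/2520 = 11.556.
Solve 31640/(1 + 11.556·e^(−0.122t)) = 23650: 1 + 11.556·e^(−0.122t) = 1.3378, so e^(−0.122t) = 0.0292365.
−0.122·t = ln(0.0292365) = -3.5323, so t = 3.5323/0.122 = 28.954.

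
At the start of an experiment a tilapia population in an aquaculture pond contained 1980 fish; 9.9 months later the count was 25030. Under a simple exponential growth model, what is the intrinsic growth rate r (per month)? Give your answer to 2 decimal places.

From N(t) = N₀·e^(rt): e^(r·9.9) = 25030/1980 = 12.641.
r·9.9 = ln(12.641) = 2.537, so r = 2.537/9.9 = 0.25626.

0.26 per month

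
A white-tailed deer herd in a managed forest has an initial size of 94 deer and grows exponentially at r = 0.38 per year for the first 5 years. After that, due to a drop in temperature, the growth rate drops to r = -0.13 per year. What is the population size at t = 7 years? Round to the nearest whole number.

Phase 1: N(5) = 94·e^(0.38×5) = 94·e^1.9 = 628.474.
Phase 2 runs for 7 − 5 = 2 years at r = -0.13.
N(7) = 628.474·e^(-0.13×2) = 628.474·e^-0.26 = 484.586.

485 deer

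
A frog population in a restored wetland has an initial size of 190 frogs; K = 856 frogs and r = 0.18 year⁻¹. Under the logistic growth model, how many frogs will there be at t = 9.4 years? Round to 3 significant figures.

520 frogs

A = (K − N₀)/N₀ = (856 − 190)/190 = 3.5053.
N(t) = K/(1 + A·e^(−rt)) = 856/(1 + 3.5053×e^(−0.18×9.4)).
e^(−1.692) = 0.18415; denominator = 1 + 3.5053×0.18415 = 1.6455.
N = 856/1.6455 = 520.208.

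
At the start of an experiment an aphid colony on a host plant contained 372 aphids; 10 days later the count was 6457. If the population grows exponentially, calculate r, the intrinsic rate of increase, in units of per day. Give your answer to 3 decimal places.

0.285 per day

From N(t) = N₀·e^(rt): e^(r·10) = 6457/372 = 17.358.
r·10 = ln(17.358) = 2.854, so r = 2.854/10 = 0.2854.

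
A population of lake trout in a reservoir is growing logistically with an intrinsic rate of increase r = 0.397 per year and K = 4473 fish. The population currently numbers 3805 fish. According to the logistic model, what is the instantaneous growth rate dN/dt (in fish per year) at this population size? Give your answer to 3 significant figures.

226 fish per year

dN/dt = rN(1 − N/K) = 0.397 × 3805 × (1 − 3805/4473).
1 − 3805/4473 = 0.14934; dN/dt = 0.397 × 3805 × 0.14934 = 225.59.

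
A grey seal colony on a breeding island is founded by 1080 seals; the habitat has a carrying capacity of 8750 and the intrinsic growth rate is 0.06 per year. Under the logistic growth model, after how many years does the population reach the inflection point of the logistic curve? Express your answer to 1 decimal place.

32.7 years

Logistic growth is fastest at N = K/2 = 4375.
A = (K − N₀)/N₀ = 7.1019. Set K/(1 + A·e^(−rt)) = K/2 → A·e^(−rt) = 1.
e^(−0.06t) = 1/7.1019 = 0.140808, so t = ln(7.1019)/0.06 = 1.9604/0.06 = 32.673.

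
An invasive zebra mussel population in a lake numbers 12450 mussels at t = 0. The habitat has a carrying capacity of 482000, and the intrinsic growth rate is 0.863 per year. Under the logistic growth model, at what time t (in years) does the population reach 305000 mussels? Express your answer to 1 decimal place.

A = (K − N₀)/N₀ = (482000 − 12450)/12450 = 37.715.
Solve 482000/(1 + 37.715·e^(−0.863t)) = 305000: 1 + 37.715·e^(−0.863t) = 1.5803, so e^(−0.863t) = 0.0153872.
−0.863·t = ln(0.0153872) = -4.1742, so t = 4.1742/0.863 = 4.8369.

4.8 years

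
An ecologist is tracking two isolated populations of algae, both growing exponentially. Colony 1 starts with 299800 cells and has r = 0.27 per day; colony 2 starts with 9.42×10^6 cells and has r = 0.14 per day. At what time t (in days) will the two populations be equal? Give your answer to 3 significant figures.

Set 299800·e^(0.27t) = 9.42×10^6·e^(0.14t).
e^((0.27 − 0.14)t) = 9.42×10^6/299800 → e^(0.13·t) = 31.421.
0.13·t = ln(31.421) = 3.4475, so t = 3.4475/0.13 = 26.519.

26.5 days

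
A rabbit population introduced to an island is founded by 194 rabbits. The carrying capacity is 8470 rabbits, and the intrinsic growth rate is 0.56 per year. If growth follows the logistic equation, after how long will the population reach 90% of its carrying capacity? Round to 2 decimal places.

A = (K − N₀)/N₀ = (8470 − 194)/194 = 42.66.
Solve 8470/(1 + 42.66·e^(−0.56t)) = 7623: 1 + 42.66·e^(−0.56t) = 1.1111, so e^(−0.56t) = 0.00260459.
−0.56·t = ln(0.00260459) = -5.9505, so t = 5.9505/0.56 = 10.626.

10.63 years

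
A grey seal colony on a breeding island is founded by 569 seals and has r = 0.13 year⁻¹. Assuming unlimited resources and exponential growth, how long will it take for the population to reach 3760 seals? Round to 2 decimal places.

Set N₀·e^(rt) = 3760: e^(0.13·t) = 3760/569 = 6.6081.
0.13·t = ln(6.6081) = 1.8883, so t = 1.8883/0.13 = 14.525.

14.53 years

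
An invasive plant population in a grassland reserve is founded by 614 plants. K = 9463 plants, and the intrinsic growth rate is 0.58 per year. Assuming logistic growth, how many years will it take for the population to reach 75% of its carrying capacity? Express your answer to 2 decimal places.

6.49 years

A = (K − N₀)/N₀ = (9463 − 614)/614 = 14.412.
Solve 9463/(1 + 14.412·e^(−0.58t)) = 7097.25: 1 + 14.412·e^(−0.58t) = 1.3333, so e^(−0.58t) = 0.0231288.
−0.58·t = ln(0.0231288) = -3.7667, so t = 3.7667/0.58 = 6.4943.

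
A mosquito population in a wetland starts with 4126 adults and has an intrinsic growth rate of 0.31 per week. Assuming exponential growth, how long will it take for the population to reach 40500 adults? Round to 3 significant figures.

7.37 weeks

Set N₀·e^(rt) = 40500: e^(0.31·t) = 40500/4126 = 9.8158.
0.31·t = ln(9.8158) = 2.284, so t = 2.284/0.31 = 7.3677.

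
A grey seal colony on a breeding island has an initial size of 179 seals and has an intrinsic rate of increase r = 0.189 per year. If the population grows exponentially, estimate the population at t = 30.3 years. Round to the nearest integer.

N(t) = N₀·e^(rt) = 179 × e^(0.189×30.3) = 179 × e^5.727.
e^5.727 ≈ 306.95, so N ≈ 179 × 306.95 = 54944.9.

54945 seals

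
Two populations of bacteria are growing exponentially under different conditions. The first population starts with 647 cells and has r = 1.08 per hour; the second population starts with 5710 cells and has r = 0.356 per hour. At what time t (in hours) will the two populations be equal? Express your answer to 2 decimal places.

3.01 hours

Set 647·e^(1.08t) = 5710·e^(0.356t).
e^((1.08 − 0.356)t) = 5710/647 → e^(0.724·t) = 8.8253.
0.724·t = ln(8.8253) = 2.1776, so t = 2.1776/0.724 = 3.0078.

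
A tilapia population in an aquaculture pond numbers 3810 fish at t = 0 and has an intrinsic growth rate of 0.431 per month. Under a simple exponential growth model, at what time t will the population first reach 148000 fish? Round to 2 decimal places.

Set N₀·e^(rt) = 148000: e^(0.431·t) = 148000/3810 = 38.845.
0.431·t = ln(38.845) = 3.6596, so t = 3.6596/0.431 = 8.4909.

8.49 months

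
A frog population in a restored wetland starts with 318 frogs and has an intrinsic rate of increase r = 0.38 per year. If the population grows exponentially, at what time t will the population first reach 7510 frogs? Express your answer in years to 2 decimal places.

8.32 years

Set N₀·e^(rt) = 7510: e^(0.38·t) = 7510/318 = 23.616.
0.38·t = ln(23.616) = 3.1619, so t = 3.1619/0.38 = 8.3209.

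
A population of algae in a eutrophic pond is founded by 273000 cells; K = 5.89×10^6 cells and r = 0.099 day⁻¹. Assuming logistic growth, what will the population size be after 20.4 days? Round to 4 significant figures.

1579000 cells

A = (K − N₀)/N₀ = (5.89×10^6 − 273000)/273000 = 20.575.
N(t) = K/(1 + A·e^(−rt)) = 5.89×10^6/(1 + 20.575×e^(−0.099×20.4)).
e^(−2.02) = 0.13271; denominator = 1 + 20.575×0.13271 = 3.7305.
N = 5.89×10^6/3.7305 = 1.578881×10^6.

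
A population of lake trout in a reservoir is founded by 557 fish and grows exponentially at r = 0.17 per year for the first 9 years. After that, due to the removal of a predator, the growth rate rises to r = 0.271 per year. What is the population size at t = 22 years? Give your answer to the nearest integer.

Phase 1: N(9) = 557·e^(0.17×9) = 557·e^1.53 = 2572.32.
Phase 2 runs for 22 − 9 = 13 years at r = 0.271.
N(22) = 2572.32·e^(0.271×13) = 2572.32·e^3.523 = 87165.6.

87166 fish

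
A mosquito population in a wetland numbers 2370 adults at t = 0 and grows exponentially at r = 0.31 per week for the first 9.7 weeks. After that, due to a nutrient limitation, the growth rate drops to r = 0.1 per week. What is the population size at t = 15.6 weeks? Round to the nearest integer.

Phase 1: N(9.7) = 2370·e^(0.31×9.7) = 2370·e^3.007 = 47937.1.
Phase 2 runs for 15.6 − 9.7 = 5.9 weeks at r = 0.1.
N(15.6) = 47937.1·e^(0.1×5.9) = 47937.1·e^0.59 = 86478.

86478 adults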